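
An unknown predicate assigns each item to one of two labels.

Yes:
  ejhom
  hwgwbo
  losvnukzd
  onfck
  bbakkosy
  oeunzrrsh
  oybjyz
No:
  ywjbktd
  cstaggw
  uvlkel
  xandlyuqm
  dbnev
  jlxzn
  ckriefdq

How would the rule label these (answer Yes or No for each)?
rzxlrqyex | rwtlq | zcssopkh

No, No, Yes

All 'Yes' examples share one property — contains 'o' — and every 'No' example lacks it.
rzxlrqyex: No (no 'o'). rwtlq: No (no 'o'). zcssopkh: Yes (has 'o').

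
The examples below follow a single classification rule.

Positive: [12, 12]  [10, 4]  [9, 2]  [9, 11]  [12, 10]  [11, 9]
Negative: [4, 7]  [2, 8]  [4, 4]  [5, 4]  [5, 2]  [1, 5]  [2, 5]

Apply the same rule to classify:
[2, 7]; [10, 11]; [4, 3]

Negative, Positive, Negative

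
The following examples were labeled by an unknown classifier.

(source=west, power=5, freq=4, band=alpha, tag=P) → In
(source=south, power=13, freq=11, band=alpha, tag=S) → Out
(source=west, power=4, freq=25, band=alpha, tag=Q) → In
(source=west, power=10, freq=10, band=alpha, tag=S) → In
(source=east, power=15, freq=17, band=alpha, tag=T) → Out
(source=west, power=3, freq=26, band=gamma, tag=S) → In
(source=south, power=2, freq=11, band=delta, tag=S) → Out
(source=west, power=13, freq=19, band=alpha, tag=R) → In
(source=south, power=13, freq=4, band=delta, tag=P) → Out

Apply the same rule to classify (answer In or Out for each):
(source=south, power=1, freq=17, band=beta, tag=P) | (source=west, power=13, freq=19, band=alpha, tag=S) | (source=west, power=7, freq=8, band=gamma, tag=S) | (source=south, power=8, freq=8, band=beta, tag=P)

Out, In, In, Out

All 'In' examples share one property — source is west — and every 'Out' example lacks it.
(source=south, power=1, freq=17, band=beta, tag=P): Out (source is south).
(source=west, power=13, freq=19, band=alpha, tag=S): In (source is west).
(source=west, power=7, freq=8, band=gamma, tag=S): In (source is west).
(source=south, power=8, freq=8, band=beta, tag=P): Out (source is south).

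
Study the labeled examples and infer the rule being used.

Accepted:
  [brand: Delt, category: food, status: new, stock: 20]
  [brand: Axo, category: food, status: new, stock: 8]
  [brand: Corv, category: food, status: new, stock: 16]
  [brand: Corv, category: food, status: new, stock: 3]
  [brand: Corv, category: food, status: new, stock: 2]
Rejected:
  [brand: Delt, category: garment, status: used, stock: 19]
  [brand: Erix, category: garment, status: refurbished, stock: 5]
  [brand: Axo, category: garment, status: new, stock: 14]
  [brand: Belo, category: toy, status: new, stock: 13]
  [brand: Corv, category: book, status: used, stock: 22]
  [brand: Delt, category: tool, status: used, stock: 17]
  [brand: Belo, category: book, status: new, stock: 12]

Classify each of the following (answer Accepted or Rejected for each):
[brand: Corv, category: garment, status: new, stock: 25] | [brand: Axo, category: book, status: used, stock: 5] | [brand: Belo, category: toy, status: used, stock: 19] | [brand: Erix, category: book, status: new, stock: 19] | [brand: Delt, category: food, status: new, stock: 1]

Rejected, Rejected, Rejected, Rejected, Accepted

The rule appears to be: category is food.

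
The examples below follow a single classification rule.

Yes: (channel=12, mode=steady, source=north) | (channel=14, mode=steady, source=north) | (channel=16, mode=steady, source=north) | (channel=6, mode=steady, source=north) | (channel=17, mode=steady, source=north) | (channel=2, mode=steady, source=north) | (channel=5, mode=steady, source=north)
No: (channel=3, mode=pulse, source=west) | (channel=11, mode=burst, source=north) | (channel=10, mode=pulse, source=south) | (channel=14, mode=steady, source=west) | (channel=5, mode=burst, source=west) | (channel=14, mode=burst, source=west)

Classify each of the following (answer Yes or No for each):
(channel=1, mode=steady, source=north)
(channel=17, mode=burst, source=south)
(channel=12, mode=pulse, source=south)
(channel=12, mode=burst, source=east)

Every 'Yes' example satisfies: source is north AND mode is steady. None of the 'No' examples do.
(channel=1, mode=steady, source=north): source is north, mode is steady, has this property → Yes. (channel=17, mode=burst, source=south): source is south, mode is burst, doesn't qualify → No. (channel=12, mode=pulse, source=south): source is south, mode is pulse, doesn't qualify → No. (channel=12, mode=burst, source=east): source is east, mode is burst, doesn't qualify → No.

Yes, No, No, No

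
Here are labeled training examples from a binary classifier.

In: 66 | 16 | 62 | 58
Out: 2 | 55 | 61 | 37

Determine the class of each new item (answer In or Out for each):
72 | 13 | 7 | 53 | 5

In, Out, Out, Out, Out

One predicate separates the groups cleanly: even AND at least 16.
72: In (72 is even, 72 ≥ 16). 13: Out (13 is odd, 13 < 16). 7: Out (7 is odd, 7 < 16). 53: Out (53 is odd, 53 ≥ 16). 5: Out (5 is odd, 5 < 16).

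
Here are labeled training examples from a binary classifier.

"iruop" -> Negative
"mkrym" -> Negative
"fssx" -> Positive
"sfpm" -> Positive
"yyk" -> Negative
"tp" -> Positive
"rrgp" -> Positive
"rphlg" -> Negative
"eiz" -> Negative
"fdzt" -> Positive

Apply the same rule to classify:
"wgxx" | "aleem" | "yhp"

Positive, Negative, Negative

The classifier is using: even length.
"wgxx": Positive (length 4).
"aleem": Negative (length 5).
"yhp": Negative (length 3).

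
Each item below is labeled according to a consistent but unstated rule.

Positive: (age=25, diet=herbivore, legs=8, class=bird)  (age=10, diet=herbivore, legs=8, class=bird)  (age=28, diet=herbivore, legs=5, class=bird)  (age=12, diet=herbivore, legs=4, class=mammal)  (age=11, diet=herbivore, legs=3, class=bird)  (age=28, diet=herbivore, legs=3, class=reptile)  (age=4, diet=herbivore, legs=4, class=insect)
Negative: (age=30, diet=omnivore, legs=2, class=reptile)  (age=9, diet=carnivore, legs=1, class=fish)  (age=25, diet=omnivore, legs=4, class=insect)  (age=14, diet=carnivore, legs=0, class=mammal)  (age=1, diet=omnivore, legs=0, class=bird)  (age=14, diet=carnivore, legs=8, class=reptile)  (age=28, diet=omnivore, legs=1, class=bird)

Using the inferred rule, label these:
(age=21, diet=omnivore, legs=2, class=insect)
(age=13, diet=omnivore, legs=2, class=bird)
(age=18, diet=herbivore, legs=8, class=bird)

The distinguishing property — diet is herbivore — holds for all the 'Positive' cases and none of the 'Negative' cases.

Negative, Negative, Positive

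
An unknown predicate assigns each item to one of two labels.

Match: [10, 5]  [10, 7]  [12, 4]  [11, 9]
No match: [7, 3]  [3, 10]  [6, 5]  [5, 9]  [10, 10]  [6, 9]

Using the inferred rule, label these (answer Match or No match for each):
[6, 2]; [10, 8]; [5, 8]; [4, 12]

Every 'Match' example satisfies: first > second AND sum ≥ 13. None of the 'No match' examples do.
[6, 2] → 6 > 2, 6+2 = 8 → No match. [10, 8] → 10 > 8, 10+8 = 18 → Match. [5, 8] → 5 < 8, 5+8 = 13 → No match. [4, 12] → 4 < 12, 4+12 = 16 → No match.

No match, Match, No match, No match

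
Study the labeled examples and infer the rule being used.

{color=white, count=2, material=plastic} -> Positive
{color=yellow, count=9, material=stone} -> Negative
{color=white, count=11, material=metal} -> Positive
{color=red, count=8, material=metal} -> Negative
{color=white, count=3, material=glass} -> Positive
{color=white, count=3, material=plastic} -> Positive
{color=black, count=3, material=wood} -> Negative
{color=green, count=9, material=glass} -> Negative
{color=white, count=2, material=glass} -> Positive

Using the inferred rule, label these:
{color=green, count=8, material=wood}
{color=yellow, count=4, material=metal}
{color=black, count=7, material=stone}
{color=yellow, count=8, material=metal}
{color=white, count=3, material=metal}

One predicate separates the groups cleanly: color is white.
Negative: {color=green, count=8, material=wood}, since color is green. Negative: {color=yellow, count=4, material=metal}, since color is yellow. Negative: {color=black, count=7, material=stone}, since color is black. Negative: {color=yellow, count=8, material=metal}, since color is yellow. Positive: {color=white, count=3, material=metal}, since color is white.

Negative, Negative, Negative, Negative, Positive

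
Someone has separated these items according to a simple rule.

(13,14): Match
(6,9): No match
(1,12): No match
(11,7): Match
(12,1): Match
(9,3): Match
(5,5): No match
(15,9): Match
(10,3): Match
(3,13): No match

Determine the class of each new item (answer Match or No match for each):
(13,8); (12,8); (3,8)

Match, Match, No match

A rule that fits every label: first ≥ 7 — true of each 'Match' example, false of each 'No match' one.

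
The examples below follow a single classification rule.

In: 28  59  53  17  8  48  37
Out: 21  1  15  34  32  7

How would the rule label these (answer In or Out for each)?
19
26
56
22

In, In, In, Out

'In' ⟺ digit sum ≥ 8.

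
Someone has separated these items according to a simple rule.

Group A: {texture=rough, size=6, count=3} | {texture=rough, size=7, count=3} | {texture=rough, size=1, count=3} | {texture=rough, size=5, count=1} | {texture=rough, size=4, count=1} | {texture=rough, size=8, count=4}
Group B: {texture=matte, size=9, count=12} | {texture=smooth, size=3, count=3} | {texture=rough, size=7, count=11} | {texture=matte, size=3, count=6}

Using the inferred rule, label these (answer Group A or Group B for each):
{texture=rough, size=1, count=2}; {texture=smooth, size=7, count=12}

Rule: texture is rough AND count ≤ 4. This holds for each 'Group A' example and fails for each 'Group B' one.
{texture=rough, size=1, count=2} — texture is rough, count = 2, hence Group A.
{texture=smooth, size=7, count=12} — texture is smooth, count = 12, hence Group B.

Group A, Group B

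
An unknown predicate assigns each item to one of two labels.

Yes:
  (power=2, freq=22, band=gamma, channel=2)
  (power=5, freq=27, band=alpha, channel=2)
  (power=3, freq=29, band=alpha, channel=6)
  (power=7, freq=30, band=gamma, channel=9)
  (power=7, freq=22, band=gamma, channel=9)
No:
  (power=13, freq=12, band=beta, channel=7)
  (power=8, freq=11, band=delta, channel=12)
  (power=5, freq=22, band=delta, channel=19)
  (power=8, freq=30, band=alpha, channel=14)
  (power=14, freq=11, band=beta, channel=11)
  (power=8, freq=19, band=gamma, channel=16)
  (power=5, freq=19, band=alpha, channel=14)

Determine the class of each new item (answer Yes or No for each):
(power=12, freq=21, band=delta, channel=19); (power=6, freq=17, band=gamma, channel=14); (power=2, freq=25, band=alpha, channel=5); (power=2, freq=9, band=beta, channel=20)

No, No, Yes, No

The classifier is using: freq ≥ 19 AND channel ≤ 9.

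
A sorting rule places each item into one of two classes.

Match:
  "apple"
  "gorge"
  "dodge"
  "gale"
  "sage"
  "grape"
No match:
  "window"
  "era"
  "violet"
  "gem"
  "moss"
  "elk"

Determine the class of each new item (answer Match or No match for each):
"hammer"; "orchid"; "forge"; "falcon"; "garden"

No match, No match, Match, No match, No match

The classifier is using: ends with 'e'.
"hammer": ends with 'r' — lacks this property, so No match. "orchid": ends with 'd' — lacks this property, so No match. "forge": ends with 'e' — fits, so Match. "falcon": ends with 'n' — lacks this property, so No match. "garden": ends with 'n' — lacks this property, so No match.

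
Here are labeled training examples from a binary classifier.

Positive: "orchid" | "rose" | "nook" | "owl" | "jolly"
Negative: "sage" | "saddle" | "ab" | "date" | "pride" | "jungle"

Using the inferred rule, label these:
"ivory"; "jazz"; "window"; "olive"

A rule that fits every label: contains 'o' — true of each 'Positive' example, false of each 'Negative' one.
"ivory": Positive (has 'o').
"jazz": Negative (no 'o').
"window": Positive (has 'o').
"olive": Positive (has 'o').

Positive, Negative, Positive, Positive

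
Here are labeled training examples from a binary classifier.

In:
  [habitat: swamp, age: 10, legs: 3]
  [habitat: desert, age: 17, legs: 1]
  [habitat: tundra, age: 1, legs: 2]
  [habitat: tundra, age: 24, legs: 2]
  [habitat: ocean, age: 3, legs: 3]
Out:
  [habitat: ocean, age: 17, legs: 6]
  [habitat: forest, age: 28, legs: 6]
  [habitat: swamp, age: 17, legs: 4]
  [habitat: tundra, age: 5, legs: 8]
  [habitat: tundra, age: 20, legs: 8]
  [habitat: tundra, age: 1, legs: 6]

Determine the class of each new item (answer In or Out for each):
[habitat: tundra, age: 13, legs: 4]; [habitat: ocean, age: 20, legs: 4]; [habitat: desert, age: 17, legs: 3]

Out, Out, In

One predicate separates the groups cleanly: legs ≤ 3.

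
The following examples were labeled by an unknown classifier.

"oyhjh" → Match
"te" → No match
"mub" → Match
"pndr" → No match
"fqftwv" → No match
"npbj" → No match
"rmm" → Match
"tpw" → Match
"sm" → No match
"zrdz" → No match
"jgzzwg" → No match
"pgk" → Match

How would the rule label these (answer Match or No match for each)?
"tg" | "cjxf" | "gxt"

No match, No match, Match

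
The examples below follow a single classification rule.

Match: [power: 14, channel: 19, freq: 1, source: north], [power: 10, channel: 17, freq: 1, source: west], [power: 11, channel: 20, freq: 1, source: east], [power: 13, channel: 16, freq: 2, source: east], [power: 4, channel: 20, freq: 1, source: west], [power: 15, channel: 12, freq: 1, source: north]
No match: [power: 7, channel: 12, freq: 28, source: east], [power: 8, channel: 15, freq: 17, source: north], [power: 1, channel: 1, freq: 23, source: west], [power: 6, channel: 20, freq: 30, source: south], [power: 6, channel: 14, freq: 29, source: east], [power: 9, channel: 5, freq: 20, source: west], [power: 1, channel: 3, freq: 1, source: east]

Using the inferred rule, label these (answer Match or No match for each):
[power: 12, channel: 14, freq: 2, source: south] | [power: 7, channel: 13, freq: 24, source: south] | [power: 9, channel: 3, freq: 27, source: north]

A rule that fits every label: freq ≤ 2 AND power ≥ 4 — true of each 'Match' example, false of each 'No match' one.
[power: 12, channel: 14, freq: 2, source: south]: freq = 2, power = 12, qualifies → Match. [power: 7, channel: 13, freq: 24, source: south]: freq = 24, power = 7, fails this test → No match. [power: 9, channel: 3, freq: 27, source: north]: freq = 27, power = 9, fails this test → No match.

Match, No match, No match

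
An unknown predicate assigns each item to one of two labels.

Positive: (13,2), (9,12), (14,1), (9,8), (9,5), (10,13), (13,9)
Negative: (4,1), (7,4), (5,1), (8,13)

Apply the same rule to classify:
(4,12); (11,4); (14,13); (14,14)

Negative, Positive, Positive, Positive

A rule that fits every label: first ≥ 9 — true of each 'Positive' example, false of each 'Negative' one.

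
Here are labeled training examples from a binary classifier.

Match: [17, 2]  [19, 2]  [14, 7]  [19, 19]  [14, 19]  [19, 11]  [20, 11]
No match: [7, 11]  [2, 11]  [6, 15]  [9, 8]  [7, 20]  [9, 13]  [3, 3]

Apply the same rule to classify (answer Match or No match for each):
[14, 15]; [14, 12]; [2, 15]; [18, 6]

One predicate separates the groups cleanly: first ≥ 11.
Match: [14, 15], since first 14. Match: [14, 12], since first 14. No match: [2, 15], since first 2. Match: [18, 6], since first 18.

Match, Match, No match, Match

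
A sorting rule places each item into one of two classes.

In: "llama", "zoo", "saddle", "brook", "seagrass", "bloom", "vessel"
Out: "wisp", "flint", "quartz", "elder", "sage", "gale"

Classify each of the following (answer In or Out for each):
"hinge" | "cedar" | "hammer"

Every 'In' example satisfies: has a double letter. None of the 'Out' examples do.
"hinge": no doubled letter — does not fit, so Out. "cedar": no doubled letter — does not fit, so Out. "hammer": 'mm' doubled — matches, so In.

Out, Out, In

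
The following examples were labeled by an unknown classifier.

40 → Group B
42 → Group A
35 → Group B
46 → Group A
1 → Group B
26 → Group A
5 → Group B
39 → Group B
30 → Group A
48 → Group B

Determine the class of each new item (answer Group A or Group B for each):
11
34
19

Looking at the examples, the only property every 'Group A' case has and every 'Group B' case lacks is: ≡ 2 (mod 4).
11: 11 mod 4 = 3, doesn't match → Group B.
34: 34 mod 4 = 2, meets the rule → Group A.
19: 19 mod 4 = 3, doesn't match → Group B.

Group B, Group A, Group B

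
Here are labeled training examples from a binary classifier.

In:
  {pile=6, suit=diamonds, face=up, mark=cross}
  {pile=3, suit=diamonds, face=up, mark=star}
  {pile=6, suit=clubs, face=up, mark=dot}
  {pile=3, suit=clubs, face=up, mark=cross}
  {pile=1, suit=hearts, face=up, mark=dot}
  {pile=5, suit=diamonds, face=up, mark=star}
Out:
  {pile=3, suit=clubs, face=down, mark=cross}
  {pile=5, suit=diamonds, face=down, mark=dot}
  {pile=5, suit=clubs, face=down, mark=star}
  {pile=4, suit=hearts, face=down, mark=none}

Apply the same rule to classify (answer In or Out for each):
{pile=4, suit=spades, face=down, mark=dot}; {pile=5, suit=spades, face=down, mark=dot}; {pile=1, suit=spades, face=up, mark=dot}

Out, Out, In

The classifier is using: face is up.
{pile=4, suit=spades, face=down, mark=dot}: face is down — does not pass, so Out. {pile=5, suit=spades, face=down, mark=dot}: face is down — does not pass, so Out. {pile=1, suit=spades, face=up, mark=dot}: face is up — passes, so In.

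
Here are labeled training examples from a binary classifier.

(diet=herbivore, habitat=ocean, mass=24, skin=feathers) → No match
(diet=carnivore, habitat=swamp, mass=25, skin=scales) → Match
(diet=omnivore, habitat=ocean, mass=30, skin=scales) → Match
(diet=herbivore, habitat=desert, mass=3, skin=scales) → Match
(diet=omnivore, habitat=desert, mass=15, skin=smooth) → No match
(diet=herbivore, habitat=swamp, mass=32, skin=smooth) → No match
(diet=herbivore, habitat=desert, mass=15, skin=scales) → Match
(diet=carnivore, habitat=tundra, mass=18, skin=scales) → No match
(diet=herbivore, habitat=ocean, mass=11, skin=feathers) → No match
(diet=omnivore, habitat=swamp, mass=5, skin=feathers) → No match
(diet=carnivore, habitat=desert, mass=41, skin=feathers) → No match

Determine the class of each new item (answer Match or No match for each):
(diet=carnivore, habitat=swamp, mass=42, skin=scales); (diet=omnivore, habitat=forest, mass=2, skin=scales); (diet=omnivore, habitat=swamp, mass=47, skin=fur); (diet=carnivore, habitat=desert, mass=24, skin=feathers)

Match, Match, No match, No match

The distinguishing property — skin is scales AND mass ≠ 18 — holds for all the 'Match' cases and none of the 'No match' cases.
(diet=carnivore, habitat=swamp, mass=42, skin=scales): skin is scales, mass = 42, passes → Match.
(diet=omnivore, habitat=forest, mass=2, skin=scales): skin is scales, mass = 2, passes → Match.
(diet=omnivore, habitat=swamp, mass=47, skin=fur): skin is fur, mass = 47, does not pass → No match.
(diet=carnivore, habitat=desert, mass=24, skin=feathers): skin is feathers, mass = 24, does not pass → No match.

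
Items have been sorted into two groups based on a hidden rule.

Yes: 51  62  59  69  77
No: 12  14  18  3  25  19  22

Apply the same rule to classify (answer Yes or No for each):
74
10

Yes, No

All 'Yes' examples share one property — at least 51 — and every 'No' example lacks it.
74 → 74 ≥ 51 → Yes. 10 → 10 < 51 → No.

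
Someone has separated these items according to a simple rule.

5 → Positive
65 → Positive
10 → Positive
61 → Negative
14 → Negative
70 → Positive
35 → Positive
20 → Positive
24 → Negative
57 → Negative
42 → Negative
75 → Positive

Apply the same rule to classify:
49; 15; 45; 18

One predicate separates the groups cleanly: multiple of 5.
49 → 49 = 5·9 + 4 → Negative. 15 → 15 = 5·3 → Positive. 45 → 45 = 5·9 → Positive. 18 → 18 = 5·3 + 3 → Negative.

Negative, Positive, Positive, Negative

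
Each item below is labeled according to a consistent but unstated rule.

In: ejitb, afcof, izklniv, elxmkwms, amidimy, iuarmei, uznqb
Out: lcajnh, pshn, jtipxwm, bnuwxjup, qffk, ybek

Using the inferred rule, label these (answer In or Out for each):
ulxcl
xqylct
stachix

In, Out, Out

'In' ⟺ starts with a vowel.
In: ulxcl, since starts with 'u'.
Out: xqylct, since starts with 'x'.
Out: stachix, since starts with 's'.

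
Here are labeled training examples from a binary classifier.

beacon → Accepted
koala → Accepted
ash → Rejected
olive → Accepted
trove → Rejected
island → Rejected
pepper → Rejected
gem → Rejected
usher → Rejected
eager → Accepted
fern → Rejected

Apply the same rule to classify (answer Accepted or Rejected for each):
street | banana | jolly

Rejected, Accepted, Rejected

The rule appears to be: has ≥ 3 vowels.
Rejected: street, since 2 vowels. Accepted: banana, since 3 vowels. Rejected: jolly, since 1 vowel.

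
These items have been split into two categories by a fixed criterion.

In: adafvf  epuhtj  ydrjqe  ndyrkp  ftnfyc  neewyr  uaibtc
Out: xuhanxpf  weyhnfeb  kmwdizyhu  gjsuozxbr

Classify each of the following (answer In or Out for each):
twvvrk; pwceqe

In, In

The common property of the 'In' items is: length 6. No 'Out' item has it.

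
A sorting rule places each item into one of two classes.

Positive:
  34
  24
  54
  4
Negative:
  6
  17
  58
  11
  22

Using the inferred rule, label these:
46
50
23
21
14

Negative, Negative, Negative, Negative, Positive

The distinguishing property — ends in digit 4 — holds for all the 'Positive' cases and none of the 'Negative' cases.
46: last digit 6 — lacks this property, so Negative.
50: last digit 0 — lacks this property, so Negative.
23: last digit 3 — lacks this property, so Negative.
21: last digit 1 — lacks this property, so Negative.
14: last digit 4 — matches, so Positive.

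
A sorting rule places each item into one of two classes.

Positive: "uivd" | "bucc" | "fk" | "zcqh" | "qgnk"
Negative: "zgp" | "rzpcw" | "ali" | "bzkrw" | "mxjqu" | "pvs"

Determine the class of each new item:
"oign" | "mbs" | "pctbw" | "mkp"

The pattern is that an item is 'Positive' exactly when: even length.
"oign": length 4 — qualifies, so Positive. "mbs": length 3 — does not fit, so Negative. "pctbw": length 5 — does not fit, so Negative. "mkp": length 3 — does not fit, so Negative.

Positive, Negative, Negative, Negative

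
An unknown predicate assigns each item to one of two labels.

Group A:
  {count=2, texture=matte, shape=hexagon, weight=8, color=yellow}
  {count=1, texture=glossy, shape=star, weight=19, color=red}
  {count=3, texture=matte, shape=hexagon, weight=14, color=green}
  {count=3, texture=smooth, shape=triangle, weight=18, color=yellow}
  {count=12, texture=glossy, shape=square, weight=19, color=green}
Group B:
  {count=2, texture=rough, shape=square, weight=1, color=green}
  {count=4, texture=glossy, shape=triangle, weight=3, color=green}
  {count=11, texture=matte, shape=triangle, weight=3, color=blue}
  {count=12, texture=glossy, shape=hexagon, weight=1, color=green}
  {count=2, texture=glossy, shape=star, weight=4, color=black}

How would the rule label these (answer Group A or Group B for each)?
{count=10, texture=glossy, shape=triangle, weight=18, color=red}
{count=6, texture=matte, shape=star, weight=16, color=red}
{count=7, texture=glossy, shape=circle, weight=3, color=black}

Group A, Group A, Group B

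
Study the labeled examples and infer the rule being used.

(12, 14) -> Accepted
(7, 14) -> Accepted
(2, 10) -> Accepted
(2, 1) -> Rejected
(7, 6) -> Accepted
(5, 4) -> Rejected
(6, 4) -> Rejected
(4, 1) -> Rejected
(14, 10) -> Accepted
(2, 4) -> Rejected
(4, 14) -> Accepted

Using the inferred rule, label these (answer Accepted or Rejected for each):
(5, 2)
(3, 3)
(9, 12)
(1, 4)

The distinguishing property — sum ≥ 12 — holds for all the 'Accepted' cases and none of the 'Rejected' cases.
(5, 2): Rejected (5+2 = 7). (3, 3): Rejected (3+3 = 6). (9, 12): Accepted (9+12 = 21). (1, 4): Rejected (1+4 = 5).

Rejected, Rejected, Accepted, Rejected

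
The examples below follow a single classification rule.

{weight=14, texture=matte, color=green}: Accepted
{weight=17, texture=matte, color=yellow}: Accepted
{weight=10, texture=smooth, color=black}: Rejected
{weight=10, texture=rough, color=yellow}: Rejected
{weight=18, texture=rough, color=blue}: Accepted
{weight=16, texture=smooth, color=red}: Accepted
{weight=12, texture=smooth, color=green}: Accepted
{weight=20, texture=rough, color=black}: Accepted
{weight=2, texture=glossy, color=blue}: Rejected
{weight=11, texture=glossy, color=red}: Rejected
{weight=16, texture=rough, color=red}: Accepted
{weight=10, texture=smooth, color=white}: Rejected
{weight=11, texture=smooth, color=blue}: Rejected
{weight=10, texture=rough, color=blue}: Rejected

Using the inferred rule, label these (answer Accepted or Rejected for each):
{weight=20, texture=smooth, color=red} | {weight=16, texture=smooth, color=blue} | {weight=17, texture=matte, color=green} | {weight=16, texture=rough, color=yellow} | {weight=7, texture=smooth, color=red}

Accepted, Accepted, Accepted, Accepted, Rejected

Every 'Accepted' example satisfies: weight ≥ 12. None of the 'Rejected' examples do.
Accepted: {weight=20, texture=smooth, color=red}, since weight = 20.
Accepted: {weight=16, texture=smooth, color=blue}, since weight = 16.
Accepted: {weight=17, texture=matte, color=green}, since weight = 17.
Accepted: {weight=16, texture=rough, color=yellow}, since weight = 16.
Rejected: {weight=7, texture=smooth, color=red}, since weight = 7.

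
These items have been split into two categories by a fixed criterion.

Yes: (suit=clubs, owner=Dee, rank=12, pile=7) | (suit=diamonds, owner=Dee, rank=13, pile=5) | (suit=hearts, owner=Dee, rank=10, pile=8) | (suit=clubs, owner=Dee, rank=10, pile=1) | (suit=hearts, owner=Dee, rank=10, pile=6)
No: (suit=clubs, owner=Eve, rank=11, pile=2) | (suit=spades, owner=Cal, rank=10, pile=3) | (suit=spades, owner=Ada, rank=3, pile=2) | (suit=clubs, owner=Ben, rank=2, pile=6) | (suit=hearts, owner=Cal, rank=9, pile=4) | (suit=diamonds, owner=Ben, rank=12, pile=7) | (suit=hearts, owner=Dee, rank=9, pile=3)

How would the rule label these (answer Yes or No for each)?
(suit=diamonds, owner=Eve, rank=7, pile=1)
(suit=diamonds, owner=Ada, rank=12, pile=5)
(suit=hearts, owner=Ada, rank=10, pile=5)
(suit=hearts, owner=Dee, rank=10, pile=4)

No, No, No, Yes

'Yes' ⟺ owner is Dee AND rank ≥ 10.
No: (suit=diamonds, owner=Eve, rank=7, pile=1), since owner is Eve, rank = 7. No: (suit=diamonds, owner=Ada, rank=12, pile=5), since owner is Ada, rank = 12. No: (suit=hearts, owner=Ada, rank=10, pile=5), since owner is Ada, rank = 10. Yes: (suit=hearts, owner=Dee, rank=10, pile=4), since owner is Dee, rank = 10.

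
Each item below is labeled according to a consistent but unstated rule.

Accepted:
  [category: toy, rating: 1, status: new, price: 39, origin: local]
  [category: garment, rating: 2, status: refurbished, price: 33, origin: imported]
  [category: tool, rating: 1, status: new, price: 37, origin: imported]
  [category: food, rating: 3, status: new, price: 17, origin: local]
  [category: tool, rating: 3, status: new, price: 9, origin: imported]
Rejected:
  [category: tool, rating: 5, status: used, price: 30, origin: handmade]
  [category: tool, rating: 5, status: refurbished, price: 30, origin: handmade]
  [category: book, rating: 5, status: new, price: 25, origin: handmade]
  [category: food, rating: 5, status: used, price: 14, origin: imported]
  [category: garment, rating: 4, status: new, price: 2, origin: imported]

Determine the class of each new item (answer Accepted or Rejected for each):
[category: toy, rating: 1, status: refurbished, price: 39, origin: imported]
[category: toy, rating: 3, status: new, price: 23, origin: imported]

Accepted, Accepted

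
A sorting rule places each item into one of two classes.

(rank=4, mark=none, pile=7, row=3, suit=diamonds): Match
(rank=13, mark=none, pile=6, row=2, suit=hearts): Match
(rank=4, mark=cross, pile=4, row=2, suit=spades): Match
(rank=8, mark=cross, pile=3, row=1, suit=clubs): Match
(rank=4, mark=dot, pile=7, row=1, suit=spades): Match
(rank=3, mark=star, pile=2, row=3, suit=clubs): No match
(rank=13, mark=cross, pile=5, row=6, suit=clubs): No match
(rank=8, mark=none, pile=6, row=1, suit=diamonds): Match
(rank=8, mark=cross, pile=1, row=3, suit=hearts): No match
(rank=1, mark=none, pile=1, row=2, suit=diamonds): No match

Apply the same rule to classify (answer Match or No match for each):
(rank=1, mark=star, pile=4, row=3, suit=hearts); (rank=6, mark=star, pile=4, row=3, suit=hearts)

Match, Match

The classifier is using: pile ≥ 3 AND row ≤ 3.
(rank=1, mark=star, pile=4, row=3, suit=hearts): pile = 4, row = 3 — satisfies this, so Match. (rank=6, mark=star, pile=4, row=3, suit=hearts): pile = 4, row = 3 — satisfies this, so Match.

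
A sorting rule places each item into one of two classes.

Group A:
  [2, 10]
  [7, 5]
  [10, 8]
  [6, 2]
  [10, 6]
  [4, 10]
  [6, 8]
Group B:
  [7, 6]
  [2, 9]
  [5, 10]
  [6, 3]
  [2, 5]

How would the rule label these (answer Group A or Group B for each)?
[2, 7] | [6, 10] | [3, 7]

Rule: sum is even. This holds for each 'Group A' example and fails for each 'Group B' one.

Group B, Group A, Group A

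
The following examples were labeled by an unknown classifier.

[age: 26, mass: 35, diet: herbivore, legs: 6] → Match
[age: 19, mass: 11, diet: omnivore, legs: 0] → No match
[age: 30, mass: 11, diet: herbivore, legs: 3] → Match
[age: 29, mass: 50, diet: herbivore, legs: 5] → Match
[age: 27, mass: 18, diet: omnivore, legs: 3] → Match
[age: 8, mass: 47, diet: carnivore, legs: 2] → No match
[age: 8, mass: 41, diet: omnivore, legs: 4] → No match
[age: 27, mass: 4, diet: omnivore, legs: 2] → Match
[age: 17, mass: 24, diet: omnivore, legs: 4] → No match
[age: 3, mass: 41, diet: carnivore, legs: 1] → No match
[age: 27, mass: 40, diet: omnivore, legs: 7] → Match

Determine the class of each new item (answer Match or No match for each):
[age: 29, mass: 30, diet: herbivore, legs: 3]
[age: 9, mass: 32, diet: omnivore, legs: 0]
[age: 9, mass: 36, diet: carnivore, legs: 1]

A rule that fits every label: age ≥ 26 — true of each 'Match' example, false of each 'No match' one.
[age: 29, mass: 30, diet: herbivore, legs: 3] — age = 29, hence Match. [age: 9, mass: 32, diet: omnivore, legs: 0] — age = 9, hence No match. [age: 9, mass: 36, diet: carnivore, legs: 1] — age = 9, hence No match.

Match, No match, No match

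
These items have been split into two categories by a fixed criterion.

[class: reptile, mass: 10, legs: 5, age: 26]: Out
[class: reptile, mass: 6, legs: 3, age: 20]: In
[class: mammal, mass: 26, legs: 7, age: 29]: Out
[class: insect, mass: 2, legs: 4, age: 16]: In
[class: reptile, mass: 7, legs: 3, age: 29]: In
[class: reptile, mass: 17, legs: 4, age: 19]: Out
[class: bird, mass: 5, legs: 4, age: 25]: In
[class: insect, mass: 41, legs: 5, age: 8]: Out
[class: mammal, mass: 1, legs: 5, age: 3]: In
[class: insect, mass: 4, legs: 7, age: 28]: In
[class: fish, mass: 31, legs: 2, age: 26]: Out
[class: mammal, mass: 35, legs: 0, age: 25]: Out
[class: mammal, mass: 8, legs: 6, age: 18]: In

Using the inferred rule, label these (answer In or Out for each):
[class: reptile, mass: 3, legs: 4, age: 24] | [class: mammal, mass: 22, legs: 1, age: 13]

The classifier is using: mass ≤ 8.
[class: reptile, mass: 3, legs: 4, age: 24]: mass = 3 — passes, so In.
[class: mammal, mass: 22, legs: 1, age: 13]: mass = 22 — fails this test, so Out.

In, Out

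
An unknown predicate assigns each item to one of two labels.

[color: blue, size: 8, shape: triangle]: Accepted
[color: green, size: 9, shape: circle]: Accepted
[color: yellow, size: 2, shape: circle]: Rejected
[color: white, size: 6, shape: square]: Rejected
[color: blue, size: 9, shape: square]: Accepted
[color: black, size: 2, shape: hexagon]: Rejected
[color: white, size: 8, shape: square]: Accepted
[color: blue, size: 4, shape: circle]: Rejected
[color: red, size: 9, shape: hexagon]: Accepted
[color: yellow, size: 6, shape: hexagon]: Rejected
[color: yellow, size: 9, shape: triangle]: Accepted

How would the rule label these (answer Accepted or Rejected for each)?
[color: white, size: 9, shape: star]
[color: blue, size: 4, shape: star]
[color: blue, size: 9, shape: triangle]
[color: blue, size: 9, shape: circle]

'Accepted' ⟺ size ≥ 8.
Accepted: [color: white, size: 9, shape: star], since size = 9. Rejected: [color: blue, size: 4, shape: star], since size = 4. Accepted: [color: blue, size: 9, shape: triangle], since size = 9. Accepted: [color: blue, size: 9, shape: circle], since size = 9.

Accepted, Rejected, Accepted, Accepted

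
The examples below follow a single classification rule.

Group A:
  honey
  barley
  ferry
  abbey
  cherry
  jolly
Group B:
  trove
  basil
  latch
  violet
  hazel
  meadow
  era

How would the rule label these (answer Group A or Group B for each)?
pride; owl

Group B, Group B

Rule: contains 'y'. This holds for each 'Group A' example and fails for each 'Group B' one.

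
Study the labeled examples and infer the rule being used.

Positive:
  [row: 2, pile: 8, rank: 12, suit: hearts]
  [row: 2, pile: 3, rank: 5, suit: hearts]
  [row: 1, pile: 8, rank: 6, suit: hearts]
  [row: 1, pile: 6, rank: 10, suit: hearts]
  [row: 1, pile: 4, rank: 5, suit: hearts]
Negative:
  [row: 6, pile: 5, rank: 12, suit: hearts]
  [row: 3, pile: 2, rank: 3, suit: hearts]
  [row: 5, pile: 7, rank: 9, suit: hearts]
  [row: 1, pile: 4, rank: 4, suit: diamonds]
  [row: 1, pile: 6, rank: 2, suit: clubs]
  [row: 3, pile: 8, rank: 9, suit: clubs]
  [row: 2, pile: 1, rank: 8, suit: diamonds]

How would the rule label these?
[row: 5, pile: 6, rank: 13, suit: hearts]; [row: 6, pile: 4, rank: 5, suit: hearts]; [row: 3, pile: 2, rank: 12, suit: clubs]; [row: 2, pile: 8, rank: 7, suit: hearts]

Negative, Negative, Negative, Positive

The pattern is that an item is 'Positive' exactly when: suit is hearts AND row ≤ 2.
[row: 5, pile: 6, rank: 13, suit: hearts] — suit is hearts, row = 5, hence Negative. [row: 6, pile: 4, rank: 5, suit: hearts] — suit is hearts, row = 6, hence Negative. [row: 3, pile: 2, rank: 12, suit: clubs] — suit is clubs, row = 3, hence Negative. [row: 2, pile: 8, rank: 7, suit: hearts] — suit is hearts, row = 2, hence Positive.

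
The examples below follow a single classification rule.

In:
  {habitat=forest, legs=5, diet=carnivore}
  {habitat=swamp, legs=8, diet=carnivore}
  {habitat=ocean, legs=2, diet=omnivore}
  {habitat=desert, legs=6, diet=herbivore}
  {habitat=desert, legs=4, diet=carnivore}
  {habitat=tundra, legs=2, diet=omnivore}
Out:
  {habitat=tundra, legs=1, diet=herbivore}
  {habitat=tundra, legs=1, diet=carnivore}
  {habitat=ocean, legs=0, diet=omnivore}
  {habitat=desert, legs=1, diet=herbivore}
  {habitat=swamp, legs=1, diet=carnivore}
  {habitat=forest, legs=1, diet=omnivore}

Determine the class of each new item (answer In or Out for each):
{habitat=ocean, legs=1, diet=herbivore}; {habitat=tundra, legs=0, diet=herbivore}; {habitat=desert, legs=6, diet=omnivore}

Out, Out, In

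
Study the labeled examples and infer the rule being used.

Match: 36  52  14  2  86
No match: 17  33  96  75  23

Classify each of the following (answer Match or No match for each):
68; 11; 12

Rule: even AND at most 86. This holds for each 'Match' example and fails for each 'No match' one.
Match: 68, since 68 is even, 68 ≤ 86. No match: 11, since 11 is odd, 11 ≤ 86. Match: 12, since 12 is even, 12 ≤ 86.

Match, No match, Match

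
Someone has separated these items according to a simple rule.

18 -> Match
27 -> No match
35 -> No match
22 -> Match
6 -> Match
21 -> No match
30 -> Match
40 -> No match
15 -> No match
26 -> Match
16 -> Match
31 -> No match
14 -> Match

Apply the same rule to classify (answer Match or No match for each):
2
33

The classifier is using: even AND at most 30.

Match, No match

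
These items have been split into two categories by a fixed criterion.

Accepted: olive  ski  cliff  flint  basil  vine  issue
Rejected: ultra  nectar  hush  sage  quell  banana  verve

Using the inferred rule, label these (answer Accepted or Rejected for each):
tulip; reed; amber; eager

One predicate separates the groups cleanly: contains 'i'.

Accepted, Rejected, Rejected, Rejected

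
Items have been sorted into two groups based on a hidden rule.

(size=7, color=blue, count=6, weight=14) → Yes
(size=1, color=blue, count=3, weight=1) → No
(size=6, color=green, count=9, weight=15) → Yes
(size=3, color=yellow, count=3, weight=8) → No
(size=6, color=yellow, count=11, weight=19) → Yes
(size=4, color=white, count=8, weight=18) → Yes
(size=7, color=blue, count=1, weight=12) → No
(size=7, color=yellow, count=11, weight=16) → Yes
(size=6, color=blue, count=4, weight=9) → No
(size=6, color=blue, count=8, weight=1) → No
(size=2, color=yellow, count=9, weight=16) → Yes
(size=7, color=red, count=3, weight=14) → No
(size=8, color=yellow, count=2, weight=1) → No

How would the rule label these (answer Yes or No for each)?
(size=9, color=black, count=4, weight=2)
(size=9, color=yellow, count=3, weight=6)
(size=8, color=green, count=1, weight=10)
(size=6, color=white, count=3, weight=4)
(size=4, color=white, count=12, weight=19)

No, No, No, No, Yes

One predicate separates the groups cleanly: weight ≥ 8 AND count ≥ 6.
(size=9, color=black, count=4, weight=2) → weight = 2, count = 4 → No.
(size=9, color=yellow, count=3, weight=6) → weight = 6, count = 3 → No.
(size=8, color=green, count=1, weight=10) → weight = 10, count = 1 → No.
(size=6, color=white, count=3, weight=4) → weight = 4, count = 3 → No.
(size=4, color=white, count=12, weight=19) → weight = 19, count = 12 → Yes.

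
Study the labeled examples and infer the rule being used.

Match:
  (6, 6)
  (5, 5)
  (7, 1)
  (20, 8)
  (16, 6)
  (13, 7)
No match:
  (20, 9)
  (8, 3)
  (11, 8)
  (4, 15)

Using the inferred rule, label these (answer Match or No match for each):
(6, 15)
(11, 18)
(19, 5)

No match, No match, Match

One predicate separates the groups cleanly: sum is even.
No match: (6, 15), since 6+15 = 21.
No match: (11, 18), since 11+18 = 29.
Match: (19, 5), since 19+5 = 24.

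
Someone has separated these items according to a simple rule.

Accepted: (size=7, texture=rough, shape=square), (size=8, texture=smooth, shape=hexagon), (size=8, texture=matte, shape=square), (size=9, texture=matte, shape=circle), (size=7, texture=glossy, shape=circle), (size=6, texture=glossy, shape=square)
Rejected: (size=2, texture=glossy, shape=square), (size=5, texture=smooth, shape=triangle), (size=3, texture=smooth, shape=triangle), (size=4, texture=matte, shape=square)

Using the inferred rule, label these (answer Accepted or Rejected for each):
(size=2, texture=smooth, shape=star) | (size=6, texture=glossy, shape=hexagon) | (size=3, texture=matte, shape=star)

Rule: size ≥ 6. This holds for each 'Accepted' example and fails for each 'Rejected' one.
(size=2, texture=smooth, shape=star): Rejected (size = 2).
(size=6, texture=glossy, shape=hexagon): Accepted (size = 6).
(size=3, texture=matte, shape=star): Rejected (size = 3).

Rejected, Accepted, Rejected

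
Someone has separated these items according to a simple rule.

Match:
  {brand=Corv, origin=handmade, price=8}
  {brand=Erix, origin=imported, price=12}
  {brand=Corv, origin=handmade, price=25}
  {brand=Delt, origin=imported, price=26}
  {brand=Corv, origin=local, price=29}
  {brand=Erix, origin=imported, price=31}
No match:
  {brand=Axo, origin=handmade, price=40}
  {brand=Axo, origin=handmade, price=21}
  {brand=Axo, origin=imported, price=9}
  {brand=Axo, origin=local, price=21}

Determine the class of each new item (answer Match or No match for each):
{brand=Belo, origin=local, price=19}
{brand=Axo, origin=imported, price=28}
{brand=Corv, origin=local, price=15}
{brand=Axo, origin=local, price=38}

Every 'Match' example satisfies: brand is not Axo. None of the 'No match' examples do.
{brand=Belo, origin=local, price=19} → brand is Belo → Match. {brand=Axo, origin=imported, price=28} → brand is Axo → No match. {brand=Corv, origin=local, price=15} → brand is Corv → Match. {brand=Axo, origin=local, price=38} → brand is Axo → No match.

Match, No match, Match, No match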